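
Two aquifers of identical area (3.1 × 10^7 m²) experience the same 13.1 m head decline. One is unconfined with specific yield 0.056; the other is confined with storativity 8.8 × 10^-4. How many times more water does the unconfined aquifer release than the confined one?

ΔV_u / ΔV_c ≈ 63.6

Unconfined: ΔV_u = Sy × A × Δh = 0.056 × 3.1 × 10^7 × 13.1 = 2.274 × 10^7 m³
Confined: ΔV_c = S × A × Δh = 8.8 × 10^-4 × 3.1 × 10^7 × 13.1 = 3.574 × 10^5 m³
Ratio = ΔV_u / ΔV_c = Sy / S = 0.056 / 8.8 × 10^-4 = 63.64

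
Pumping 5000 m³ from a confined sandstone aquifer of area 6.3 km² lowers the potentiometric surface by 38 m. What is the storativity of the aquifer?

A = 6.3 km² = 6.3 × 10^6 m²
S = ΔV / (A × Δh) = 5000 m³ / (6.3 × 10^6 m² × 38 m) = 2.089 × 10^-5

S ≈ 2.1 × 10^-5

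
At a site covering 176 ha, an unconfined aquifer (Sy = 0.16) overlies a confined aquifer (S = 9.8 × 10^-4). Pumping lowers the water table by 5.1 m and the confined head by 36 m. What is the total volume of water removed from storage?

ΔV ≈ 1.5 × 10^6 m³

A = 176 ha = 1.76 × 10^6 m²
Unconfined: ΔV_u = Sy × A × Δh_u = 0.16 × 1.76 × 10^6 × 5.1 = 1.436 × 10^6 m³
Confined: ΔV_c = S × A × Δh_c = 9.8 × 10^-4 × 1.76 × 10^6 × 36 = 62090 m³
Total ΔV = 1.436 × 10^6 + 62090 = 1.498 × 10^6 m³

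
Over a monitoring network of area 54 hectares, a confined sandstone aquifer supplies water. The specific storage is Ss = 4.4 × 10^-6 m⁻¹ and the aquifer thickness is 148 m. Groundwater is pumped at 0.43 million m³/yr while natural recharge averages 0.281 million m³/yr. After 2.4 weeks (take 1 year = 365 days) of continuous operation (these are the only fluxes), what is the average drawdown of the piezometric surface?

Δh ≈ 19.5 m

S = Ss × b = 4.4 × 10^-6 m⁻¹ × 148 m = 6.512 × 10^-4
A = 54 hectares = 5.4 × 10^5 m²
Net abstraction = 0.43 − 0.281 = 0.149 million m³/yr
Q_net = 0.149 million m³/yr = 408.2 m³/d
t = 2.4 weeks = 16.8 d
ΔV = Q × t = 408.2 m³/d × 16.8 d = 6858 m³
Δh = ΔV / (S × A) = 6858 / (6.512 × 10^-4 × 5.4 × 10^5) = 19.5 m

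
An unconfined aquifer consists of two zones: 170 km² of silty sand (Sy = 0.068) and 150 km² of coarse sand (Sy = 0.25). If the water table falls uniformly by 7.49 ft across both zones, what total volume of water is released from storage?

A₁ = 170 km² = 1.7 × 10^8 m²; A₂ = 150 km² = 1.5 × 10^8 m²
Δh = 7.49 ft = 2.283 m
ΔV₁ = 0.068 × 1.7 × 10^8 × 2.283 = 2.639 × 10^7 m³
ΔV₂ = 0.25 × 1.5 × 10^8 × 2.283 = 8.561 × 10^7 m³
ΔV = ΔV₁ + ΔV₂ = 1.12 × 10^8 m³

ΔV ≈ 1.12 × 10^8 m³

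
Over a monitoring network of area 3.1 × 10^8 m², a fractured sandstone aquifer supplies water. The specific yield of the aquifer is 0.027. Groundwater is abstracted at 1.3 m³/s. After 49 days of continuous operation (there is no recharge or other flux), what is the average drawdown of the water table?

Δh ≈ 0.658 m

Q = 1.3 m³/s = 1.123 × 10^5 m³/d
ΔV = Q × t = 1.123 × 10^5 m³/d × 49 d = 5.504 × 10^6 m³
Δh = ΔV / (Sy × A) = 5.504 × 10^6 / (0.027 × 3.1 × 10^8) = 0.6575 m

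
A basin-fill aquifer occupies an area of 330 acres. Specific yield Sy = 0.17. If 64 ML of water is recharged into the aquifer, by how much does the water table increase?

Δh ≈ 0.282 m

A = 330 acres = 1.335 × 10^6 m²
ΔV = 64 ML = 64000 m³
Δh = ΔV / (Sy × A) = 64000 m³ / (0.17 × 1.335 × 10^6 m²) = 0.2819 m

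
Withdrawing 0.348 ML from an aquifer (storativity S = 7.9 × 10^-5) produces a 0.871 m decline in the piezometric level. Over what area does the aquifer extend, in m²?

ΔV = 0.348 ML = 348 m³
A = ΔV / (S × Δh) = 348 / (7.9 × 10^-5 × 0.871) = 5.057 × 10^6 m²

A ≈ 5.06 × 10^6 m²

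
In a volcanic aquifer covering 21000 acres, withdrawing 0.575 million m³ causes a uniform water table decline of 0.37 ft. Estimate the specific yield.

A = 21000 acres = 8.498 × 10^7 m²
Δh = 0.37 ft = 0.1128 m
ΔV = 0.575 million m³ = 5.75 × 10^5 m³
Sy = ΔV / (A × Δh) = 5.75 × 10^5 m³ / (8.498 × 10^7 m² × 0.1128 m) = 0.05999

Sy ≈ 0.06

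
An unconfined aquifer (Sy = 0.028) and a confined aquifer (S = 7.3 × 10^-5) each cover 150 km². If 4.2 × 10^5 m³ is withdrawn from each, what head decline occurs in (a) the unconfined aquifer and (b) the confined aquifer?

Δh_u ≈ 0.1 m; Δh_c ≈ 38.4 m

A = 150 km² = 1.5 × 10^8 m²
Unconfined: Δh_u = ΔV/(Sy·A) = 4.2 × 10^5/(0.028 × 1.5 × 10^8) = 0.1 m
Confined: Δh_c = ΔV/(S·A) = 4.2 × 10^5/(7.3 × 10^-5 × 1.5 × 10^8) = 38.36 m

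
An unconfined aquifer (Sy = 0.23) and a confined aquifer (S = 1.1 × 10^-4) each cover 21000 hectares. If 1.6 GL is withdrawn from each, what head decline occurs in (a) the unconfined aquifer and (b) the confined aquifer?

A = 21000 hectares = 2.1 × 10^8 m²
ΔV = 1.6 GL = 1.6 × 10^6 m³
Unconfined: Δh_u = ΔV/(Sy·A) = 1.6 × 10^6/(0.23 × 2.1 × 10^8) = 0.03313 m
Confined: Δh_c = ΔV/(S·A) = 1.6 × 10^6/(1.1 × 10^-4 × 2.1 × 10^8) = 69.26 m

Δh_u ≈ 0.0331 m; Δh_c ≈ 69.3 m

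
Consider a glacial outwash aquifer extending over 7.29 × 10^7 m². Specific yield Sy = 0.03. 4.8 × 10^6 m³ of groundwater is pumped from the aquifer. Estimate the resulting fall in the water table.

Δh = ΔV / (Sy × A) = 4.8 × 10^6 m³ / (0.03 × 7.29 × 10^7 m²) = 2.195 m

Δh ≈ 2.19 m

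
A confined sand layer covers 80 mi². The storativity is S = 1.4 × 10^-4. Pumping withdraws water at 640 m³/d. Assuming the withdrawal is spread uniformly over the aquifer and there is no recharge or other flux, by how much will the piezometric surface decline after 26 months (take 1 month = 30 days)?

Δh ≈ 17.2 m

A = 80 mi² = 2.072 × 10^8 m²
t = 26 months = 780 d
ΔV = Q × t = 640 m³/d × 780 d = 4.992 × 10^5 m³
Δh = ΔV / (S × A) = 4.992 × 10^5 / (1.4 × 10^-4 × 2.072 × 10^8) = 17.21 m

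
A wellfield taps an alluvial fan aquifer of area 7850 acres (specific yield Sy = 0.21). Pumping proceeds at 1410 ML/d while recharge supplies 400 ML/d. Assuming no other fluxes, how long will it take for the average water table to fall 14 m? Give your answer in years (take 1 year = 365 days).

t ≈ 0.253 years

A = 7850 acres = 3.177 × 10^7 m²
ΔV = Sy × A × Δh = 0.21 × 3.177 × 10^7 × 14 = 9.34 × 10^7 m³
Net withdrawal = 1410 − 400 = 1010 ML/d = 1.01 × 10^6 m³/d
t = ΔV / Q = 9.34 × 10^7 m³ / 1.01 × 10^6 m³/d = 92.47 d
t = 92.47 d ≈ 0.2533 years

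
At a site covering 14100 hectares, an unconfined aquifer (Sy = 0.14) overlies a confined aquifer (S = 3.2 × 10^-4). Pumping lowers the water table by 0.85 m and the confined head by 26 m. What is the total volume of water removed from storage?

ΔV ≈ 1.8 × 10^7 m³

A = 14100 hectares = 1.41 × 10^8 m²
Unconfined: ΔV_u = Sy × A × Δh_u = 0.14 × 1.41 × 10^8 × 0.85 = 1.678 × 10^7 m³
Confined: ΔV_c = S × A × Δh_c = 3.2 × 10^-4 × 1.41 × 10^8 × 26 = 1.173 × 10^6 m³
Total ΔV = 1.678 × 10^7 + 1.173 × 10^6 = 1.795 × 10^7 m³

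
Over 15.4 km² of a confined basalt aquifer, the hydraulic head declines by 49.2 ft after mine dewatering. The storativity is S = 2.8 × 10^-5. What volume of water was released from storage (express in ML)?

ΔV ≈ 6.47 ML

A = 15.4 km² = 1.54 × 10^7 m²
Δh = 49.2 ft = 15 m
ΔV = S × A × Δh = 2.8 × 10^-5 × 1.54 × 10^7 m² × 15 m = 6466 m³
ΔV = 6466 m³ = 6.466 ML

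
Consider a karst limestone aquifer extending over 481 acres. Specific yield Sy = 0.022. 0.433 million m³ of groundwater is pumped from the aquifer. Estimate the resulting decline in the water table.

A = 481 acres = 1.947 × 10^6 m²
ΔV = 0.433 million m³ = 4.33 × 10^5 m³
Δh = ΔV / (Sy × A) = 4.33 × 10^5 m³ / (0.022 × 1.947 × 10^6 m²) = 10.11 m

Δh ≈ 10.1 m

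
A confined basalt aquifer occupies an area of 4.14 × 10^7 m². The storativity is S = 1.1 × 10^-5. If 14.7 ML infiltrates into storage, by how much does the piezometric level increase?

ΔV = 14.7 ML = 14700 m³
Δh = ΔV / (S × A) = 14700 m³ / (1.1 × 10^-5 × 4.14 × 10^7 m²) = 32.28 m

Δh ≈ 32.3 m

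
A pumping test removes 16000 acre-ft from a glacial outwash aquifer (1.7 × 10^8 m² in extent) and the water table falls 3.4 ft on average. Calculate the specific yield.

Sy ≈ 0.11

Δh = 3.4 ft = 1.036 m
ΔV = 16000 acre-ft = 1.974 × 10^7 m³
Sy = ΔV / (A × Δh) = 1.974 × 10^7 m³ / (1.7 × 10^8 m² × 1.036 m) = 0.112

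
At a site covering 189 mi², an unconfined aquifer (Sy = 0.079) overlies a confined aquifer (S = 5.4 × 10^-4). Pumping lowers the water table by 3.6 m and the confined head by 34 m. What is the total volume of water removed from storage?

A = 189 mi² = 4.895 × 10^8 m²
Unconfined: ΔV_u = Sy × A × Δh_u = 0.079 × 4.895 × 10^8 × 3.6 = 1.392 × 10^8 m³
Confined: ΔV_c = S × A × Δh_c = 5.4 × 10^-4 × 4.895 × 10^8 × 34 = 8.987 × 10^6 m³
Total ΔV = 1.392 × 10^8 + 8.987 × 10^6 = 1.482 × 10^8 m³

ΔV ≈ 1.48 × 10^8 m³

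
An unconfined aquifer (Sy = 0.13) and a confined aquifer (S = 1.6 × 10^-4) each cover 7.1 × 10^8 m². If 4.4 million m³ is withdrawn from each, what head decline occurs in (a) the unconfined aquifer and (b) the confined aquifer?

ΔV = 4.4 million m³ = 4.4 × 10^6 m³
Unconfined: Δh_u = ΔV/(Sy·A) = 4.4 × 10^6/(0.13 × 7.1 × 10^8) = 0.04767 m
Confined: Δh_c = ΔV/(S·A) = 4.4 × 10^6/(1.6 × 10^-4 × 7.1 × 10^8) = 38.73 m

Δh_u ≈ 0.0477 m; Δh_c ≈ 38.7 m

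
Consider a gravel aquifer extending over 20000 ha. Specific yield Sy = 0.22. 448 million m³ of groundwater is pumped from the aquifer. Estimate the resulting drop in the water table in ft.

A = 20000 ha = 2 × 10^8 m²
ΔV = 448 million m³ = 4.48 × 10^8 m³
Δh = ΔV / (Sy × A) = 4.48 × 10^8 m³ / (0.22 × 2 × 10^8 m²) = 10.18 m
Δh = 10.18 m = 33.4 ft

Δh ≈ 33.4 ft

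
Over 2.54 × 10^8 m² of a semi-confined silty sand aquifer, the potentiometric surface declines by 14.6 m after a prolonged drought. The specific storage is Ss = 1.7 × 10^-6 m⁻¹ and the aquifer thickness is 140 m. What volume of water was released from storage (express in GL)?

S = Ss × b = 1.7 × 10^-6 m⁻¹ × 140 m = 2.38 × 10^-4
ΔV = S × A × Δh = 2.38 × 10^-4 × 2.54 × 10^8 m² × 14.6 m = 8.826 × 10^5 m³
ΔV = 8.826 × 10^5 m³ = 0.8826 GL

ΔV ≈ 0.883 GL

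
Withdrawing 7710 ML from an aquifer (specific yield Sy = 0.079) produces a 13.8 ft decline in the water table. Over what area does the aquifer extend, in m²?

A ≈ 2.32 × 10^7 m²

Δh = 13.8 ft = 4.206 m
ΔV = 7710 ML = 7.71 × 10^6 m³
A = ΔV / (Sy × Δh) = 7.71 × 10^6 / (0.079 × 4.206) = 2.32 × 10^7 m²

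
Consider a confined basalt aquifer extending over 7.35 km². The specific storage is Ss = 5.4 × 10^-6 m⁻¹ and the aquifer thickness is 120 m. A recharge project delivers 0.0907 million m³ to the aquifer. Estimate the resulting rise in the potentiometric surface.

Δh ≈ 19 m

S = Ss × b = 5.4 × 10^-6 m⁻¹ × 120 m = 6.48 × 10^-4
A = 7.35 km² = 7.35 × 10^6 m²
ΔV = 0.0907 million m³ = 90700 m³
Δh = ΔV / (S × A) = 90700 m³ / (6.48 × 10^-4 × 7.35 × 10^6 m²) = 19.04 m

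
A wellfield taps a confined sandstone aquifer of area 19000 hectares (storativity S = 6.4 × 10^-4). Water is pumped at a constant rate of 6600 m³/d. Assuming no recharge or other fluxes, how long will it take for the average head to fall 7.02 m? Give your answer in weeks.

t ≈ 18.5 weeks

A = 19000 hectares = 1.9 × 10^8 m²
ΔV = S × A × Δh = 6.4 × 10^-4 × 1.9 × 10^8 × 7.02 = 8.536 × 10^5 m³
t = ΔV / Q = 8.536 × 10^5 m³ / 6600 m³/d = 129.3 d
t = 129.3 d ≈ 18.48 weeks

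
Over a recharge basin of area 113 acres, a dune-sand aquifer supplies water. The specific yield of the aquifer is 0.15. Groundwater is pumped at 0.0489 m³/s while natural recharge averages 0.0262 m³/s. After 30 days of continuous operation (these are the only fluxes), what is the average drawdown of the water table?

A = 113 acres = 4.573 × 10^5 m²
Net abstraction = 0.0489 − 0.0262 = 0.0227 m³/s
Q_net = 0.0227 m³/s = 1961 m³/d
ΔV = Q × t = 1961 m³/d × 30 d = 58840 m³
Δh = ΔV / (Sy × A) = 58840 / (0.15 × 4.573 × 10^5) = 0.8578 m

Δh ≈ 0.858 m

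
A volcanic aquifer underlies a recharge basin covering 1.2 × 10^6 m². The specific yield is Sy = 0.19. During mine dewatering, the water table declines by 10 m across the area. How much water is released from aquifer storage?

ΔV = Sy × A × Δh = 0.19 × 1.2 × 10^6 m² × 10 m = 2.28 × 10^6 m³

ΔV ≈ 2.28 × 10^6 m³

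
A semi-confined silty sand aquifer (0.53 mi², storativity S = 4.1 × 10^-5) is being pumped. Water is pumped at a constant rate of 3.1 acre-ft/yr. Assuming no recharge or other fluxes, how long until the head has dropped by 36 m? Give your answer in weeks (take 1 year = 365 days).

A = 0.53 mi² = 1.373 × 10^6 m²
ΔV = S × A × Δh = 4.1 × 10^-5 × 1.373 × 10^6 × 36 = 2026 m³
Q = 3.1 acre-ft/yr = 10.48 m³/d
t = ΔV / Q = 2026 m³ / 10.48 m³/d = 193.4 d
t = 193.4 d ≈ 27.63 weeks

t ≈ 27.6 weeks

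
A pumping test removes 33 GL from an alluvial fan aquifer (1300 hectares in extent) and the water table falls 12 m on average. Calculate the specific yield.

Sy ≈ 0.21

A = 1300 hectares = 1.3 × 10^7 m²
ΔV = 33 GL = 3.3 × 10^7 m³
Sy = ΔV / (A × Δh) = 3.3 × 10^7 m³ / (1.3 × 10^7 m² × 12 m) = 0.2115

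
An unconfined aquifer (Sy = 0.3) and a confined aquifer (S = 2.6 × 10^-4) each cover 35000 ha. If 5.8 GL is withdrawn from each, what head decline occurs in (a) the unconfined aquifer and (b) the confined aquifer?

Δh_u ≈ 0.0552 m; Δh_c ≈ 63.7 m

A = 35000 ha = 3.5 × 10^8 m²
ΔV = 5.8 GL = 5.8 × 10^6 m³
Unconfined: Δh_u = ΔV/(Sy·A) = 5.8 × 10^6/(0.3 × 3.5 × 10^8) = 0.05524 m
Confined: Δh_c = ΔV/(S·A) = 5.8 × 10^6/(2.6 × 10^-4 × 3.5 × 10^8) = 63.74 m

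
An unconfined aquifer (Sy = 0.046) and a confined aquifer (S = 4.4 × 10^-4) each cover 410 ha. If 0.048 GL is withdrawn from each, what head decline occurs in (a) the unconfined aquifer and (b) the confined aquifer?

A = 410 ha = 4.1 × 10^6 m²
ΔV = 0.048 GL = 48000 m³
Unconfined: Δh_u = ΔV/(Sy·A) = 48000/(0.046 × 4.1 × 10^6) = 0.2545 m
Confined: Δh_c = ΔV/(S·A) = 48000/(4.4 × 10^-4 × 4.1 × 10^6) = 26.61 m

Δh_u ≈ 0.255 m; Δh_c ≈ 26.6 m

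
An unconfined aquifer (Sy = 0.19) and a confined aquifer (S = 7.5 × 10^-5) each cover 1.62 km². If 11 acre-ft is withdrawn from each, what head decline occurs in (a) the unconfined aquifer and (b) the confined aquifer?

A = 1.62 km² = 1.62 × 10^6 m²
ΔV = 11 acre-ft = 13570 m³
Unconfined: Δh_u = ΔV/(Sy·A) = 13570/(0.19 × 1.62 × 10^6) = 0.04408 m
Confined: Δh_c = ΔV/(S·A) = 13570/(7.5 × 10^-5 × 1.62 × 10^6) = 111.7 m

Δh_u ≈ 0.0441 m; Δh_c ≈ 112 m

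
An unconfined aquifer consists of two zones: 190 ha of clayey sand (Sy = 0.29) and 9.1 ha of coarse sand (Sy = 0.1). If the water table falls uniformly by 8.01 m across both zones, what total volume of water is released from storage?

ΔV ≈ 4.49 × 10^6 m³

A₁ = 190 ha = 1.9 × 10^6 m²; A₂ = 9.1 ha = 91000 m²
ΔV₁ = 0.29 × 1.9 × 10^6 × 8.01 = 4.414 × 10^6 m³
ΔV₂ = 0.1 × 91000 × 8.01 = 72890 m³
ΔV = ΔV₁ + ΔV₂ = 4.486 × 10^6 m³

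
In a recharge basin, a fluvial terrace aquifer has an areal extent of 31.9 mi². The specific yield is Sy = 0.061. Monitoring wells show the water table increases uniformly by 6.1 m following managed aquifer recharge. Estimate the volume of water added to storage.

ΔV ≈ 3.07 × 10^7 m³

A = 31.9 mi² = 8.262 × 10^7 m²
ΔV = Sy × A × Δh = 0.061 × 8.262 × 10^7 m² × 6.1 m = 3.074 × 10^7 m³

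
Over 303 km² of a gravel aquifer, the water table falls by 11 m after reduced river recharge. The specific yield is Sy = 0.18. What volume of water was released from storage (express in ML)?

A = 303 km² = 3.03 × 10^8 m²
ΔV = Sy × A × Δh = 0.18 × 3.03 × 10^8 m² × 11 m = 5.999 × 10^8 m³
ΔV = 5.999 × 10^8 m³ = 5.999 × 10^5 ML

ΔV ≈ 6 × 10^5 ML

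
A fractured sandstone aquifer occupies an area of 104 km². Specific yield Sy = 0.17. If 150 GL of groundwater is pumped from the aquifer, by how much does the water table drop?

A = 104 km² = 1.04 × 10^8 m²
ΔV = 150 GL = 1.5 × 10^8 m³
Δh = ΔV / (Sy × A) = 1.5 × 10^8 m³ / (0.17 × 1.04 × 10^8 m²) = 8.484 m

Δh ≈ 8.48 m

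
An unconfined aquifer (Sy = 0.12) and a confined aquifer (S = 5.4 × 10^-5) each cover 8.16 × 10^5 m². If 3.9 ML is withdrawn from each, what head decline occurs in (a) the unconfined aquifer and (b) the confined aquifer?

Δh_u ≈ 0.0398 m; Δh_c ≈ 88.5 m

ΔV = 3.9 ML = 3900 m³
Unconfined: Δh_u = ΔV/(Sy·A) = 3900/(0.12 × 8.16 × 10^5) = 0.03983 m
Confined: Δh_c = ΔV/(S·A) = 3900/(5.4 × 10^-5 × 8.16 × 10^5) = 88.51 m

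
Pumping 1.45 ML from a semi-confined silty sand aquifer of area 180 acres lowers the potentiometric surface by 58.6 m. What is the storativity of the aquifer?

A = 180 acres = 7.284 × 10^5 m²
ΔV = 1.45 ML = 1450 m³
S = ΔV / (A × Δh) = 1450 m³ / (7.284 × 10^5 m² × 58.6 m) = 3.397 × 10^-5

S ≈ 3.4 × 10^-5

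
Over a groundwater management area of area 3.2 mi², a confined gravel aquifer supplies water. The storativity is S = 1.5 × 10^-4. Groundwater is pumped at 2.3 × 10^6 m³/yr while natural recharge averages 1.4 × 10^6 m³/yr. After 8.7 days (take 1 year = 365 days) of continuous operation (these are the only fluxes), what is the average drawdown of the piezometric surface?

Δh ≈ 17.3 m

A = 3.2 mi² = 8.288 × 10^6 m²
Net abstraction = 2.3 × 10^6 − 1.4 × 10^6 = 9 × 10^5 m³/yr
Q_net = 9 × 10^5 m³/yr = 2466 m³/d
ΔV = Q × t = 2466 m³/d × 8.7 d = 21450 m³
Δh = ΔV / (S × A) = 21450 / (1.5 × 10^-4 × 8.288 × 10^6) = 17.26 m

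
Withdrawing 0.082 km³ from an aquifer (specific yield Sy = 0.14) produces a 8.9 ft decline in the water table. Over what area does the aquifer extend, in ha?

Δh = 8.9 ft = 2.713 m
ΔV = 0.082 km³ = 8.2 × 10^7 m³
A = ΔV / (Sy × Δh) = 8.2 × 10^7 / (0.14 × 2.713) = 2.159 × 10^8 m²
A = 2.159 × 10^8 m² = 21590 ha

A ≈ 21600 ha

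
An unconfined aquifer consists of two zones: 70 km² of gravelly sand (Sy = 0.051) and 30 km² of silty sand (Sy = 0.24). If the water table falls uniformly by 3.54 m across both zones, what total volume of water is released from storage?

ΔV ≈ 3.81 × 10^7 m³

A₁ = 70 km² = 7 × 10^7 m²; A₂ = 30 km² = 3 × 10^7 m²
ΔV₁ = 0.051 × 7 × 10^7 × 3.54 = 1.264 × 10^7 m³
ΔV₂ = 0.24 × 3 × 10^7 × 3.54 = 2.549 × 10^7 m³
ΔV = ΔV₁ + ΔV₂ = 3.813 × 10^7 m³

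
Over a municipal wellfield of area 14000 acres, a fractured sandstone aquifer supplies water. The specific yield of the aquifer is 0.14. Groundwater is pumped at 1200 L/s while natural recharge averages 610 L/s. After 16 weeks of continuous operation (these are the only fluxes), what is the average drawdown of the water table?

Δh ≈ 0.72 m

A = 14000 acres = 5.666 × 10^7 m²
Net abstraction = 1200 − 610 = 590 L/s
Q_net = 590 L/s = 50980 m³/d
t = 16 weeks = 112 d
ΔV = Q × t = 50980 m³/d × 112 d = 5.709 × 10^6 m³
Δh = ΔV / (Sy × A) = 5.709 × 10^6 / (0.14 × 5.666 × 10^7) = 0.7198 m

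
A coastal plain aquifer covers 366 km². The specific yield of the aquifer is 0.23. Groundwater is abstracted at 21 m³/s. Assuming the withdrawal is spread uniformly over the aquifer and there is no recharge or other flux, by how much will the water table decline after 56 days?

A = 366 km² = 3.66 × 10^8 m²
Q = 21 m³/s = 1.814 × 10^6 m³/d
ΔV = Q × t = 1.814 × 10^6 m³/d × 56 d = 1.016 × 10^8 m³
Δh = ΔV / (Sy × A) = 1.016 × 10^8 / (0.23 × 3.66 × 10^8) = 1.207 m

Δh ≈ 1.21 m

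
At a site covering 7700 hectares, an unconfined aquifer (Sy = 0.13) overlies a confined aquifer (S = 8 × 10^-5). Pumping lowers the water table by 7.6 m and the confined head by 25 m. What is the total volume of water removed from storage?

A = 7700 hectares = 7.7 × 10^7 m²
Unconfined: ΔV_u = Sy × A × Δh_u = 0.13 × 7.7 × 10^7 × 7.6 = 7.608 × 10^7 m³
Confined: ΔV_c = S × A × Δh_c = 8 × 10^-5 × 7.7 × 10^7 × 25 = 1.54 × 10^5 m³
Total ΔV = 7.608 × 10^7 + 1.54 × 10^5 = 7.623 × 10^7 m³

ΔV ≈ 7.62 × 10^7 m³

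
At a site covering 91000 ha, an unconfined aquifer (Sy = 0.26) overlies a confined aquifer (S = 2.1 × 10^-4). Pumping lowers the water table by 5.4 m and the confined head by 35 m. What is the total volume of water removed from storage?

ΔV ≈ 1.28 × 10^9 m³

A = 91000 ha = 9.1 × 10^8 m²
Unconfined: ΔV_u = Sy × A × Δh_u = 0.26 × 9.1 × 10^8 × 5.4 = 1.278 × 10^9 m³
Confined: ΔV_c = S × A × Δh_c = 2.1 × 10^-4 × 9.1 × 10^8 × 35 = 6.689 × 10^6 m³
Total ΔV = 1.278 × 10^9 + 6.689 × 10^6 = 1.284 × 10^9 m³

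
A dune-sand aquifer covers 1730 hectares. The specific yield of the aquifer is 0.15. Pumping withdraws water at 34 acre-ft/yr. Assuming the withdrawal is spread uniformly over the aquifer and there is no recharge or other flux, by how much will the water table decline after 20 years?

Δh ≈ 0.323 m

A = 1730 hectares = 1.73 × 10^7 m²
Q = 34 acre-ft/yr = 114.9 m³/d
t = 20 years = 7300 d
ΔV = Q × t = 114.9 m³/d × 7300 d = 8.388 × 10^5 m³
Δh = ΔV / (Sy × A) = 8.388 × 10^5 / (0.15 × 1.73 × 10^7) = 0.3232 m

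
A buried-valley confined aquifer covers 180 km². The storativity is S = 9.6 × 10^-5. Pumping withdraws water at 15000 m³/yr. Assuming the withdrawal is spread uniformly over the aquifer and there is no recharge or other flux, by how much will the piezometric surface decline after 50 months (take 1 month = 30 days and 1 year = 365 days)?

Δh ≈ 3.57 m

A = 180 km² = 1.8 × 10^8 m²
Q = 15000 m³/yr = 41.1 m³/d
t = 50 months = 1500 d
ΔV = Q × t = 41.1 m³/d × 1500 d = 61640 m³
Δh = ΔV / (S × A) = 61640 / (9.6 × 10^-5 × 1.8 × 10^8) = 3.567 m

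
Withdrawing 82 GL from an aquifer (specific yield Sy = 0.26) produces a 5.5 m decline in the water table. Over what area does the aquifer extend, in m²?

ΔV = 82 GL = 8.2 × 10^7 m³
A = ΔV / (Sy × Δh) = 8.2 × 10^7 / (0.26 × 5.5) = 5.734 × 10^7 m²

A ≈ 5.73 × 10^7 m²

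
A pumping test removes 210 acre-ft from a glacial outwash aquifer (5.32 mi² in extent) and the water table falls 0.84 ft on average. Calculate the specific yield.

A = 5.32 mi² = 1.378 × 10^7 m²
Δh = 0.84 ft = 0.256 m
ΔV = 210 acre-ft = 2.59 × 10^5 m³
Sy = ΔV / (A × Δh) = 2.59 × 10^5 m³ / (1.378 × 10^7 m² × 0.256 m) = 0.07343

Sy ≈ 0.073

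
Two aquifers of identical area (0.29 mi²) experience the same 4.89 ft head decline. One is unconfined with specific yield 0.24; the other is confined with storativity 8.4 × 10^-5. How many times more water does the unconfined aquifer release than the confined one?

A = 0.29 mi² = 7.511 × 10^5 m²
Δh = 4.89 ft = 1.49 m
Unconfined: ΔV_u = Sy × A × Δh = 0.24 × 7.511 × 10^5 × 1.49 = 2.687 × 10^5 m³
Confined: ΔV_c = S × A × Δh = 8.4 × 10^-5 × 7.511 × 10^5 × 1.49 = 94.04 m³
Ratio = ΔV_u / ΔV_c = Sy / S = 0.24 / 8.4 × 10^-5 = 2857

ΔV_u / ΔV_c ≈ 2860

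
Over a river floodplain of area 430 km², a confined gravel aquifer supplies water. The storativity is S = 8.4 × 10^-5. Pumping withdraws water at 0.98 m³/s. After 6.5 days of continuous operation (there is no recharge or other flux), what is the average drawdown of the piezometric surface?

Δh ≈ 15.2 m

A = 430 km² = 4.3 × 10^8 m²
Q = 0.98 m³/s = 84670 m³/d
ΔV = Q × t = 84670 m³/d × 6.5 d = 5.504 × 10^5 m³
Δh = ΔV / (S × A) = 5.504 × 10^5 / (8.4 × 10^-5 × 4.3 × 10^8) = 15.24 m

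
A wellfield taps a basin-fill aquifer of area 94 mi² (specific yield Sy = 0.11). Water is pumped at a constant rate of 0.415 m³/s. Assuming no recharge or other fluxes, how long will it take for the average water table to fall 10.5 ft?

A = 94 mi² = 2.435 × 10^8 m²
Δh = 10.5 ft = 3.2 m
ΔV = Sy × A × Δh = 0.11 × 2.435 × 10^8 × 3.2 = 8.571 × 10^7 m³
Q = 0.415 m³/s = 35860 m³/d
t = ΔV / Q = 8.571 × 10^7 m³ / 35860 m³/d = 2390 d

t ≈ 2390 days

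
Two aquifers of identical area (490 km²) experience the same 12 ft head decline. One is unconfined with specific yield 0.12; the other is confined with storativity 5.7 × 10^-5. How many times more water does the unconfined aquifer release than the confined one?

A = 490 km² = 4.9 × 10^8 m²
Δh = 12 ft = 3.658 m
Unconfined: ΔV_u = Sy × A × Δh = 0.12 × 4.9 × 10^8 × 3.658 = 2.151 × 10^8 m³
Confined: ΔV_c = S × A × Δh = 5.7 × 10^-5 × 4.9 × 10^8 × 3.658 = 1.022 × 10^5 m³
Ratio = ΔV_u / ΔV_c = Sy / S = 0.12 / 5.7 × 10^-5 = 2105

ΔV_u / ΔV_c ≈ 2110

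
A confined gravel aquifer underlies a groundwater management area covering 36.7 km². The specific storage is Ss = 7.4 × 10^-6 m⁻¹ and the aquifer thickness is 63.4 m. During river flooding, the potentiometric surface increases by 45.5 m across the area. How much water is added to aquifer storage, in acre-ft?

S = Ss × b = 7.4 × 10^-6 m⁻¹ × 63.4 m = 4.692 × 10^-4
A = 36.7 km² = 3.67 × 10^7 m²
ΔV = S × A × Δh = 4.692 × 10^-4 × 3.67 × 10^7 m² × 45.5 m = 7.834 × 10^5 m³
ΔV = 7.834 × 10^5 m³ = 635.1 acre-ft

ΔV ≈ 635 acre-ft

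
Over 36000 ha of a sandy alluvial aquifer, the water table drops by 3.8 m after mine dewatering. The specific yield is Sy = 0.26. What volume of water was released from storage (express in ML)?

A = 36000 ha = 3.6 × 10^8 m²
ΔV = Sy × A × Δh = 0.26 × 3.6 × 10^8 m² × 3.8 m = 3.557 × 10^8 m³
ΔV = 3.557 × 10^8 m³ = 3.557 × 10^5 ML

ΔV ≈ 3.56 × 10^5 ML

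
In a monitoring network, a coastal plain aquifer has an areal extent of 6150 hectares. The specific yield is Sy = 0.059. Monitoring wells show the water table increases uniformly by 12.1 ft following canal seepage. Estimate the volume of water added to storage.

A = 6150 hectares = 6.15 × 10^7 m²
Δh = 12.1 ft = 3.688 m
ΔV = Sy × A × Δh = 0.059 × 6.15 × 10^7 m² × 3.688 m = 1.338 × 10^7 m³

ΔV ≈ 1.34 × 10^7 m³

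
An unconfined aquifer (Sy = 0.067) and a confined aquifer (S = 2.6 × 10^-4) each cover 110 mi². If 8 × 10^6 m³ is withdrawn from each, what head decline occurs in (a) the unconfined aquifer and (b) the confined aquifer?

A = 110 mi² = 2.849 × 10^8 m²
Unconfined: Δh_u = ΔV/(Sy·A) = 8 × 10^6/(0.067 × 2.849 × 10^8) = 0.4191 m
Confined: Δh_c = ΔV/(S·A) = 8 × 10^6/(2.6 × 10^-4 × 2.849 × 10^8) = 108 m

Δh_u ≈ 0.419 m; Δh_c ≈ 108 m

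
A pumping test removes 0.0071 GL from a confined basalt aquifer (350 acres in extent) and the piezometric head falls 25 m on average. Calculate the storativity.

S ≈ 2 × 10^-4

A = 350 acres = 1.416 × 10^6 m²
ΔV = 0.0071 GL = 7100 m³
S = ΔV / (A × Δh) = 7100 m³ / (1.416 × 10^6 m² × 25 m) = 2.005 × 10^-4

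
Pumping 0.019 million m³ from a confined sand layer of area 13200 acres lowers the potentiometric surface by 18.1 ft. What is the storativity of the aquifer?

S ≈ 6.4 × 10^-5

A = 13200 acres = 5.342 × 10^7 m²
Δh = 18.1 ft = 5.517 m
ΔV = 0.019 million m³ = 19000 m³
S = ΔV / (A × Δh) = 19000 m³ / (5.342 × 10^7 m² × 5.517 m) = 6.447 × 10^-5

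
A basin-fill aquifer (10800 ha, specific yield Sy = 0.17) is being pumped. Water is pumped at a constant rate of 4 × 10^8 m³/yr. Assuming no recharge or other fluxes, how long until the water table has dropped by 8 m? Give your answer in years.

t ≈ 0.367 years

A = 10800 ha = 1.08 × 10^8 m²
ΔV = Sy × A × Δh = 0.17 × 1.08 × 10^8 × 8 = 1.469 × 10^8 m³
Q = 4 × 10^8 m³/yr = 1.096 × 10^6 m³/d
t = ΔV / Q = 1.469 × 10^8 m³ / 1.096 × 10^6 m³/d = 134 d
t = 134 d ≈ 0.3672 years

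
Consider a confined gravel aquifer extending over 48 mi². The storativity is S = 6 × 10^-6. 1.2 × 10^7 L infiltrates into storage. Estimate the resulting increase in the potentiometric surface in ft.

A = 48 mi² = 1.243 × 10^8 m²
ΔV = 1.2 × 10^7 L = 12000 m³
Δh = ΔV / (S × A) = 12000 m³ / (6 × 10^-6 × 1.243 × 10^8 m²) = 16.09 m
Δh = 16.09 m = 52.78 ft

Δh ≈ 52.8 ft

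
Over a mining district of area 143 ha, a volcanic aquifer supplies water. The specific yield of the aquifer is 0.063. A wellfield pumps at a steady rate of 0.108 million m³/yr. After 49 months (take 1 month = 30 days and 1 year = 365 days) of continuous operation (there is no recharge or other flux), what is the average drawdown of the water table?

Δh ≈ 4.83 m

A = 143 ha = 1.43 × 10^6 m²
Q = 0.108 million m³/yr = 295.9 m³/d
t = 49 months = 1470 d
ΔV = Q × t = 295.9 m³/d × 1470 d = 4.35 × 10^5 m³
Δh = ΔV / (Sy × A) = 4.35 × 10^5 / (0.063 × 1.43 × 10^6) = 4.828 m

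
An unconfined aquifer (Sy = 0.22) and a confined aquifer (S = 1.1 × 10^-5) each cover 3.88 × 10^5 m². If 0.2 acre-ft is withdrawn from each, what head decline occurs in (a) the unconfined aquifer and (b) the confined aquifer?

ΔV = 0.2 acre-ft = 246.7 m³
Unconfined: Δh_u = ΔV/(Sy·A) = 246.7/(0.22 × 3.88 × 10^5) = 0.00289 m
Confined: Δh_c = ΔV/(S·A) = 246.7/(1.1 × 10^-5 × 3.88 × 10^5) = 57.8 m

Δh_u ≈ 0.00289 m; Δh_c ≈ 57.8 m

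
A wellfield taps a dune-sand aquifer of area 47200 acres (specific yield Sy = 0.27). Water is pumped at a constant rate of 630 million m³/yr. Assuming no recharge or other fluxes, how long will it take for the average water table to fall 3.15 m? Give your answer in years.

A = 47200 acres = 1.91 × 10^8 m²
ΔV = Sy × A × Δh = 0.27 × 1.91 × 10^8 × 3.15 = 1.625 × 10^8 m³
Q = 630 million m³/yr = 1.726 × 10^6 m³/d
t = ΔV / Q = 1.625 × 10^8 m³ / 1.726 × 10^6 m³/d = 94.12 d
t = 94.12 d ≈ 0.2579 years

t ≈ 0.258 years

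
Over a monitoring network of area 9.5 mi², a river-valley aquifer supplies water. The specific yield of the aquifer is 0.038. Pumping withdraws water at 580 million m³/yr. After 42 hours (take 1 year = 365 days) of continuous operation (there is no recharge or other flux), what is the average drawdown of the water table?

Δh ≈ 2.97 m

A = 9.5 mi² = 2.46 × 10^7 m²
Q = 580 million m³/yr = 1.589 × 10^6 m³/d
t = 42 hours = 1.75 d
ΔV = Q × t = 1.589 × 10^6 m³/d × 1.75 d = 2.781 × 10^6 m³
Δh = ΔV / (Sy × A) = 2.781 × 10^6 / (0.038 × 2.46 × 10^7) = 2.974 m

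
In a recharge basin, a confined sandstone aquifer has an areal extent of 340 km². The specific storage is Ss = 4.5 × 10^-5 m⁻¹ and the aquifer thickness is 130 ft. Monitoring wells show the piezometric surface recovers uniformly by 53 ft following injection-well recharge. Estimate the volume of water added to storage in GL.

ΔV ≈ 9.79 GL

b = 130 ft = 39.62 m
S = Ss × b = 4.5 × 10^-5 m⁻¹ × 39.62 m = 1.783 × 10^-3
A = 340 km² = 3.4 × 10^8 m²
Δh = 53 ft = 16.15 m
ΔV = S × A × Δh = 0.001783 × 3.4 × 10^8 m² × 16.15 m = 9.794 × 10^6 m³
ΔV = 9.794 × 10^6 m³ = 9.794 GL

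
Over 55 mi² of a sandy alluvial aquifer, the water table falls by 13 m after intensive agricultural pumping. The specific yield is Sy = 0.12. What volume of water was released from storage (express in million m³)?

ΔV ≈ 222 million m³

A = 55 mi² = 1.424 × 10^8 m²
ΔV = Sy × A × Δh = 0.12 × 1.424 × 10^8 m² × 13 m = 2.222 × 10^8 m³
ΔV = 2.222 × 10^8 m³ = 222.2 million m³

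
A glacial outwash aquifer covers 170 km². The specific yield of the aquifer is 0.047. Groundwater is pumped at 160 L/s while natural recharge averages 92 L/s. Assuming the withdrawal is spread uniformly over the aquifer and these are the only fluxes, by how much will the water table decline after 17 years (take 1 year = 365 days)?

A = 170 km² = 1.7 × 10^8 m²
Net abstraction = 160 − 92 = 68 L/s
Q_net = 68 L/s = 5875 m³/d
t = 17 years = 6205 d
ΔV = Q × t = 5875 m³/d × 6205 d = 3.646 × 10^7 m³
Δh = ΔV / (Sy × A) = 3.646 × 10^7 / (0.047 × 1.7 × 10^8) = 4.563 m

Δh ≈ 4.56 m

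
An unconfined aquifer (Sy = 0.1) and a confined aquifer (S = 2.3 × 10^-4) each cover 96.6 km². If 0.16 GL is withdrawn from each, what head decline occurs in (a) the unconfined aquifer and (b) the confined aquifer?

Δh_u ≈ 0.0166 m; Δh_c ≈ 7.2 m

A = 96.6 km² = 9.66 × 10^7 m²
ΔV = 0.16 GL = 1.6 × 10^5 m³
Unconfined: Δh_u = ΔV/(Sy·A) = 1.6 × 10^5/(0.1 × 9.66 × 10^7) = 0.01656 m
Confined: Δh_c = ΔV/(S·A) = 1.6 × 10^5/(2.3 × 10^-4 × 9.66 × 10^7) = 7.201 m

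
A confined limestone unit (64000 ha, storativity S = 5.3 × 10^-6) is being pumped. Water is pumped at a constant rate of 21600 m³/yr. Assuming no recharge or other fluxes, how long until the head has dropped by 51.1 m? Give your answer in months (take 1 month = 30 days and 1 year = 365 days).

A = 64000 ha = 6.4 × 10^8 m²
ΔV = S × A × Δh = 5.3 × 10^-6 × 6.4 × 10^8 × 51.1 = 1.733 × 10^5 m³
Q = 21600 m³/yr = 59.18 m³/d
t = ΔV / Q = 1.733 × 10^5 m³ / 59.18 m³/d = 2929 d
t = 2929 d ≈ 97.63 months

t ≈ 97.6 months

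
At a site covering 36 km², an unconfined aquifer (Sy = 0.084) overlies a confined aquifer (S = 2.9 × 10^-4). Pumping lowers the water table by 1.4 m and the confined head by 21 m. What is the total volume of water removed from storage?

ΔV ≈ 4.45 × 10^6 m³

A = 36 km² = 3.6 × 10^7 m²
Unconfined: ΔV_u = Sy × A × Δh_u = 0.084 × 3.6 × 10^7 × 1.4 = 4.234 × 10^6 m³
Confined: ΔV_c = S × A × Δh_c = 2.9 × 10^-4 × 3.6 × 10^7 × 21 = 2.192 × 10^5 m³
Total ΔV = 4.234 × 10^6 + 2.192 × 10^5 = 4.453 × 10^6 m³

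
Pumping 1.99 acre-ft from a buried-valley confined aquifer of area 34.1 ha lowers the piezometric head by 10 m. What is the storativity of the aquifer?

S ≈ 7.2 × 10^-4

A = 34.1 ha = 3.41 × 10^5 m²
ΔV = 1.99 acre-ft = 2455 m³
S = ΔV / (A × Δh) = 2455 m³ / (3.41 × 10^5 m² × 10 m) = 7.198 × 10^-4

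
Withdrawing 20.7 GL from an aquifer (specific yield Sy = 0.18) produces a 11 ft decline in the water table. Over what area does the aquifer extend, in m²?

Δh = 11 ft = 3.353 m
ΔV = 20.7 GL = 2.07 × 10^7 m³
A = ΔV / (Sy × Δh) = 2.07 × 10^7 / (0.18 × 3.353) = 3.43 × 10^7 m²

A ≈ 3.43 × 10^7 m²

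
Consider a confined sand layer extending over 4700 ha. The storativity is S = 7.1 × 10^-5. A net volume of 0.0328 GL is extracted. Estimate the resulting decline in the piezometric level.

A = 4700 ha = 4.7 × 10^7 m²
ΔV = 0.0328 GL = 32800 m³
Δh = ΔV / (S × A) = 32800 m³ / (7.1 × 10^-5 × 4.7 × 10^7 m²) = 9.829 m

Δh ≈ 9.83 m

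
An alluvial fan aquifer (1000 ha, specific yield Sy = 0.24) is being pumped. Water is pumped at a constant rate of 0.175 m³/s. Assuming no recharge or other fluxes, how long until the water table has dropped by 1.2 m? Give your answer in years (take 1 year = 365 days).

t ≈ 0.522 years

A = 1000 ha = 1 × 10^7 m²
ΔV = Sy × A × Δh = 0.24 × 1 × 10^7 × 1.2 = 2.88 × 10^6 m³
Q = 0.175 m³/s = 15120 m³/d
t = ΔV / Q = 2.88 × 10^6 m³ / 15120 m³/d = 190.5 d
t = 190.5 d ≈ 0.5219 years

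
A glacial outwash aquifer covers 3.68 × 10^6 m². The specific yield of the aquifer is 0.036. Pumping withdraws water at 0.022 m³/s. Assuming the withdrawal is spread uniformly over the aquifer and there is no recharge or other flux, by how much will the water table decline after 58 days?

Q = 0.022 m³/s = 1901 m³/d
ΔV = Q × t = 1901 m³/d × 58 d = 1.102 × 10^5 m³
Δh = ΔV / (Sy × A) = 1.102 × 10^5 / (0.036 × 3.68 × 10^6) = 0.8322 m

Δh ≈ 0.832 m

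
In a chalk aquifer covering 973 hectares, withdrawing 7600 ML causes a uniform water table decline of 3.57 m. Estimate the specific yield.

A = 973 hectares = 9.73 × 10^6 m²
ΔV = 7600 ML = 7.6 × 10^6 m³
Sy = ΔV / (A × Δh) = 7.6 × 10^6 m³ / (9.73 × 10^6 m² × 3.57 m) = 0.2188

Sy ≈ 0.22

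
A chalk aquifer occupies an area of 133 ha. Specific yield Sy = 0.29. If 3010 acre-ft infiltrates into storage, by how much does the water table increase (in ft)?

Δh ≈ 31.6 ft

A = 133 ha = 1.33 × 10^6 m²
ΔV = 3010 acre-ft = 3.713 × 10^6 m³
Δh = ΔV / (Sy × A) = 3.713 × 10^6 m³ / (0.29 × 1.33 × 10^6 m²) = 9.626 m
Δh = 9.626 m = 31.58 ft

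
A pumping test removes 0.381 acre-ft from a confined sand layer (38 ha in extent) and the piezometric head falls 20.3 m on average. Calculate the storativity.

A = 38 ha = 3.8 × 10^5 m²
ΔV = 0.381 acre-ft = 470 m³
S = ΔV / (A × Δh) = 470 m³ / (3.8 × 10^5 m² × 20.3 m) = 6.092 × 10^-5

S ≈ 6.1 × 10^-5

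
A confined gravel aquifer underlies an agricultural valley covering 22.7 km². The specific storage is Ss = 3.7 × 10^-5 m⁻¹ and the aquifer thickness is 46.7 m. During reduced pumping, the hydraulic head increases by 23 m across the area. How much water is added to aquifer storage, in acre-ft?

S = Ss × b = 3.7 × 10^-5 m⁻¹ × 46.7 m = 1.728 × 10^-3
A = 22.7 km² = 2.27 × 10^7 m²
ΔV = S × A × Δh = 0.001728 × 2.27 × 10^7 m² × 23 m = 9.021 × 10^5 m³
ΔV = 9.021 × 10^5 m³ = 731.4 acre-ft

ΔV ≈ 731 acre-ft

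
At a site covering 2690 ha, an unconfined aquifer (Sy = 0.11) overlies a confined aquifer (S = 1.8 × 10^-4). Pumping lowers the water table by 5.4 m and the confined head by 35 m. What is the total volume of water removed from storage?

ΔV ≈ 1.61 × 10^7 m³

A = 2690 ha = 2.69 × 10^7 m²
Unconfined: ΔV_u = Sy × A × Δh_u = 0.11 × 2.69 × 10^7 × 5.4 = 1.598 × 10^7 m³
Confined: ΔV_c = S × A × Δh_c = 1.8 × 10^-4 × 2.69 × 10^7 × 35 = 1.695 × 10^5 m³
Total ΔV = 1.598 × 10^7 + 1.695 × 10^5 = 1.615 × 10^7 m³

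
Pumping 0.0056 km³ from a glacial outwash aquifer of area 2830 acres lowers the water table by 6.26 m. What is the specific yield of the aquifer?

A = 2830 acres = 1.145 × 10^7 m²
ΔV = 0.0056 km³ = 5.6 × 10^6 m³
Sy = ΔV / (A × Δh) = 5.6 × 10^6 m³ / (1.145 × 10^7 m² × 6.26 m) = 0.07811

Sy ≈ 0.078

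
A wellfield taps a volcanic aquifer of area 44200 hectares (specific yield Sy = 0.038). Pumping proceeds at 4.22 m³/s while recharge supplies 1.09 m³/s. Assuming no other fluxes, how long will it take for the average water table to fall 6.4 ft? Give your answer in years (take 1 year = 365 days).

A = 44200 hectares = 4.42 × 10^8 m²
Δh = 6.4 ft = 1.951 m
ΔV = Sy × A × Δh = 0.038 × 4.42 × 10^8 × 1.951 = 3.276 × 10^7 m³
Net withdrawal = 4.22 − 1.09 = 3.13 m³/s = 2.704 × 10^5 m³/d
t = ΔV / Q = 3.276 × 10^7 m³ / 2.704 × 10^5 m³/d = 121.2 d
t = 121.2 d ≈ 0.3319 years

t ≈ 0.332 years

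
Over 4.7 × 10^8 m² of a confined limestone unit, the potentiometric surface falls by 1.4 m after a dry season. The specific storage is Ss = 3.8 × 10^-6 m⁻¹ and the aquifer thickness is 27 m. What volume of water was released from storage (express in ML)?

ΔV ≈ 67.5 ML

S = Ss × b = 3.8 × 10^-6 m⁻¹ × 27 m = 1.026 × 10^-4
ΔV = S × A × Δh = 1.026 × 10^-4 × 4.7 × 10^8 m² × 1.4 m = 67510 m³
ΔV = 67510 m³ = 67.51 ML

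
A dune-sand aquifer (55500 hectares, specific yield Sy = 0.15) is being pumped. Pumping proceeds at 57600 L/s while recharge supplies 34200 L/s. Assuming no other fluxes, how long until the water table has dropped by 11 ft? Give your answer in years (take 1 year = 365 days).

A = 55500 hectares = 5.55 × 10^8 m²
Δh = 11 ft = 3.353 m
ΔV = Sy × A × Δh = 0.15 × 5.55 × 10^8 × 3.353 = 2.791 × 10^8 m³
Net withdrawal = 57600 − 34200 = 23400 L/s = 2.022 × 10^6 m³/d
t = ΔV / Q = 2.791 × 10^8 m³ / 2.022 × 10^6 m³/d = 138.1 d
t = 138.1 d ≈ 0.3782 years

t ≈ 0.378 years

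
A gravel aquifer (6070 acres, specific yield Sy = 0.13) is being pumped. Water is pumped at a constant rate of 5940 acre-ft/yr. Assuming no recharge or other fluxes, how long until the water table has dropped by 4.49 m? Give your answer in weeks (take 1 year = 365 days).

A = 6070 acres = 2.456 × 10^7 m²
ΔV = Sy × A × Δh = 0.13 × 2.456 × 10^7 × 4.49 = 1.434 × 10^7 m³
Q = 5940 acre-ft/yr = 20070 m³/d
t = ΔV / Q = 1.434 × 10^7 m³ / 20070 m³/d = 714.3 d
t = 714.3 d ≈ 102 weeks

t ≈ 102 weeks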